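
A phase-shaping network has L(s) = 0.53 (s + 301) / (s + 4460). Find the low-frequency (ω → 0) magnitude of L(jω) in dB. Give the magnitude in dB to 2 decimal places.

-28.93 dB

L(0) = 0.53 × 301 / 4460 = 0.035769
20 log₁₀(0.035769) = -28.930 dB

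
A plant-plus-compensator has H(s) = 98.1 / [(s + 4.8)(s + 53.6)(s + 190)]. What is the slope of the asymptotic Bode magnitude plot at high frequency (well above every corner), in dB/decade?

With 0 zeros and 3 poles, the high-frequency asymptotic slope is 20 × (0 − 3) = -60 dB/decade.

-60 dB/decade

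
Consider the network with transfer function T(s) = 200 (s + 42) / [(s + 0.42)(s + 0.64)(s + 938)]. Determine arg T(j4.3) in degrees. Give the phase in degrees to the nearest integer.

-160 deg

∠(j4.3 + 42) = arctan(4.3/42) = 5.85°
∠(j4.3 + 0.42) = arctan(4.3/0.42) = 84.42°
∠(j4.3 + 0.64) = arctan(4.3/0.64) = 81.53°
∠(j4.3 + 938) = arctan(4.3/938) = 0.26°
∠T(j4.3) = 5.85° − (84.42° + 81.53° + 0.26°) = -160.37°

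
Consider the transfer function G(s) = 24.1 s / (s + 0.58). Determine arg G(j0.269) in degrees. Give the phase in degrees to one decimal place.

65.1 deg

∠(j0.269) = 90.00°
∠(j0.269 + 0.58) = arctan(0.269/0.58) = 24.88°
∠G(j0.269) = 90.00° − 24.88° = 65.12°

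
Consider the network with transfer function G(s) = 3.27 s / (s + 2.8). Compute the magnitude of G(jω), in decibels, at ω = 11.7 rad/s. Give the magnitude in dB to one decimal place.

10.0 dB

|j11.7| = 11.7
|j11.7 + 2.8| = √(11.7² + 2.8²) = 12.03
|G(j11.7)| = 3.27 × 11.7 / 12.03 = 3.1802
20 log₁₀(3.1802) = 10.05 dB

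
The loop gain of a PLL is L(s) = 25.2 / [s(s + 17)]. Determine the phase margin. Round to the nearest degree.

Gain crossover: |L(jω)| = 1 at ω ≈ 1.48 rad/sec.
∠L(j1.48) = −90° − arctan(1.48/17) ≈ -94.96°
PM = 180° + (-94.96°) = 85.04°

85°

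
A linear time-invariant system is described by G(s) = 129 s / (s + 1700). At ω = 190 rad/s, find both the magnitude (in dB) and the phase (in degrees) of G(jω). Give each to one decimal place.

|j190| = 190
|j190 + 1700| = √(190² + 1700²) = 1711
|G(j190)| = 129 × 190 / 1711 = 14.328
20 log₁₀(14.328) = 23.12 dB
∠(j190) = 90.00°
∠(j190 + 1700) = arctan(190/1700) = 6.38°
∠G(j190) = 90.00° − 6.38° = 83.62°

|G| = 23.1 dB, ∠G = 83.6°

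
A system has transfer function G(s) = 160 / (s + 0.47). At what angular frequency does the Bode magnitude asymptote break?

The single real pole at s = −0.47 gives a corner at ω = 0.47 rad s⁻¹.

0.47 rad s⁻¹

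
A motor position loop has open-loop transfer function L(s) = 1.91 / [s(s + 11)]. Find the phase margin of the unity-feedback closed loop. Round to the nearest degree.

Gain crossover: |L(jω)| = 1 at ω ≈ 0.174 rad s⁻¹.
∠L(j0.174) = −90° − arctan(0.174/11) ≈ -90.90°
PM = 180° + (-90.90°) = 89.10°

89°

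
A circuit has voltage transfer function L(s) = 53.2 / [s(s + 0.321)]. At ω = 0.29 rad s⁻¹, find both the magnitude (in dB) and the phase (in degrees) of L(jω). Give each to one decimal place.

|j0.29 + 0.321| = √(0.29² + 0.321²) = 0.4326
|j0.29| = 0.29
|L(j0.29)| = 53.2 / (0.4326 × 0.29) = 424.06
20 log₁₀(424.06) = 52.55 dB
∠(j0.29 + 0.321) = arctan(0.29/0.321) = 42.10°
∠(j0.29) = 90.00°
∠L(j0.29) = − (42.10° + 90.00°) = -132.10°

|L| = 52.5 dB, ∠L = -132.1 deg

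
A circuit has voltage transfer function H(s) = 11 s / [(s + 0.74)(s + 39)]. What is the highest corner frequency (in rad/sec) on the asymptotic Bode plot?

39 rad/sec

Break frequencies occur at each pole and zero magnitude: 0.74 rad/sec, 39 rad/sec.
The highest is 39 rad/sec.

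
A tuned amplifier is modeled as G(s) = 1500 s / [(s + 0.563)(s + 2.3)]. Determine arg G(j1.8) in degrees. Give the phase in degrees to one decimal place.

-20.7°

∠(j1.8) = 90.00°
∠(j1.8 + 0.563) = arctan(1.8/0.563) = 72.63°
∠(j1.8 + 2.3) = arctan(1.8/2.3) = 38.05°
∠G(j1.8) = 90.00° − (72.63° + 38.05°) = -20.68°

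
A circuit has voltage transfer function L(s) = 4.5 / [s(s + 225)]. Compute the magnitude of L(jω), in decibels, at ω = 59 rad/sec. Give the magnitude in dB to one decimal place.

-69.7 dB

|j59 + 225| = √(59² + 225²) = 232.6
|j59| = 59
|L(j59)| = 4.5 / (232.6 × 59) = 0.0003279
20 log₁₀(0.0003279) = -69.69 dB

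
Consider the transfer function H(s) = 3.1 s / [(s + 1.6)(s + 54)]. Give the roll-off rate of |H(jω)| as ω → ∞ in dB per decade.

With 1 zero and 2 poles, the high-frequency asymptotic slope is 20 × (1 − 2) = -20 dB/decade.

-20 dB/decade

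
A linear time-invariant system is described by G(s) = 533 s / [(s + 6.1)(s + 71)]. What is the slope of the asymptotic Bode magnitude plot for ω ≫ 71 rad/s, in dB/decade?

-20 dB/decade

With 1 zero and 2 poles, the high-frequency asymptotic slope is 20 × (1 − 2) = -20 dB/decade.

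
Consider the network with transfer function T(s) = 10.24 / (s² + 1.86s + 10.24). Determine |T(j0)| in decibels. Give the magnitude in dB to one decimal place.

T(0) = 10.24 / 10.24 = 1
20 log₁₀(1) = 0.00 dB

0.0 dB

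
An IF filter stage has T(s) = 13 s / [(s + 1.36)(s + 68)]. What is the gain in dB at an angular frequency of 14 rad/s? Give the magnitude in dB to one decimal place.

-14.6 dB

|j14| = 14
|j14 + 1.36| = √(14² + 1.36²) = 14.07
|j14 + 68| = √(14² + 68²) = 69.43
|T(j14)| = 13 × 14 / (14.07 × 69.43) = 0.18637
20 log₁₀(0.18637) = -14.59 dB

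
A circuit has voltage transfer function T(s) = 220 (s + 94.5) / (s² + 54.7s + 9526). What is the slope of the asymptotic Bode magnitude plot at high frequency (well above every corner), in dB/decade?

-20 dB/decade

With 1 zero and 2 poles, the high-frequency asymptotic slope is 20 × (1 − 2) = -20 dB/decade.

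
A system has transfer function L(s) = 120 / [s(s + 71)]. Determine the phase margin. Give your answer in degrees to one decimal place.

Gain crossover: |L(jω)| = 1 at ω ≈ 1.69 rad s⁻¹.
∠L(j1.69) = −90° − arctan(1.69/71) ≈ -91.36°
PM = 180° + (-91.36°) = 88.64°

88.6°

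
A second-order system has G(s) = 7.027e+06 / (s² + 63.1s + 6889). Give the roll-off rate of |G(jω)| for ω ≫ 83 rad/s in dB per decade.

With 0 zeros and 2 poles, the high-frequency asymptotic slope is 20 × (0 − 2) = -40 dB/decade.

-40 dB/decade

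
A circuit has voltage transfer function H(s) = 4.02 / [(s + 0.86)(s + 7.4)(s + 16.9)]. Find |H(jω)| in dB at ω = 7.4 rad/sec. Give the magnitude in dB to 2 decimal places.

-51.07 dB

|j7.4 + 0.86| = √(7.4² + 0.86²) = 7.45
|j7.4 + 7.4| = √(7.4² + 7.4²) = 10.47
|j7.4 + 16.9| = √(7.4² + 16.9²) = 18.45
|H(j7.4)| = 4.02 / (7.45 × 10.47 × 18.45) = 0.0027949
20 log₁₀(0.0027949) = -51.073 dB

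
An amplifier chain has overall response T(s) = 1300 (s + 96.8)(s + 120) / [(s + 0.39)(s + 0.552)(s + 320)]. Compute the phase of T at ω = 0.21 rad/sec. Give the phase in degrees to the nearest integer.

-49°

∠(j0.21 + 96.8) = arctan(0.21/96.8) = 0.12°
∠(j0.21 + 120) = arctan(0.21/120) = 0.10°
∠(j0.21 + 0.39) = arctan(0.21/0.39) = 28.30°
∠(j0.21 + 0.552) = arctan(0.21/0.552) = 20.83°
∠(j0.21 + 320) = arctan(0.21/320) = 0.04°
∠T(j0.21) = 0.12° + 0.10° − (28.30° + 20.83° + 0.04°) = -48.94°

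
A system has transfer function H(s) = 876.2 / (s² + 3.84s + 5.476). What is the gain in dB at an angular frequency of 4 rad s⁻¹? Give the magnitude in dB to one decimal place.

|(j4)² + 3.84(j4) + 5.476| = |-10.524 + j15.36| = 18.62
|H(j4)| = 876.2 / 18.62 = 47.058
20 log₁₀(47.058) = 33.45 dB

33.5 dB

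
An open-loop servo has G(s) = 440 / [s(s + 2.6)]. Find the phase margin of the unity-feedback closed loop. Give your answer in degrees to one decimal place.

7.1 deg

Gain crossover: |G(jω)| = 1 at ω ≈ 20.9 rad/s.
∠G(j20.9) = −90° − arctan(20.9/2.6) ≈ -172.91°
PM = 180° + (-172.91°) = 7.09°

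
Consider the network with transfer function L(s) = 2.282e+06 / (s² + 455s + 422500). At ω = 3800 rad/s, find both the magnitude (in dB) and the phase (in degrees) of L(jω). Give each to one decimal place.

|L| = -15.8 dB, ∠L = -173.0°

|(j3800)² + 455(j3800) + 422500| = |-1.4018e+07 + j1.729e+06| = 1.412e+07
|L(j3800)| = 2.282e+06 / 1.412e+07 = 0.16157
20 log₁₀(0.16157) = -15.83 dB
∠[(j3800)² + 455(j3800) + 422500] = ∠[-1.4018e+07 + j1.729e+06] = 172.97°
∠L(j3800) = −172.97° = -172.97°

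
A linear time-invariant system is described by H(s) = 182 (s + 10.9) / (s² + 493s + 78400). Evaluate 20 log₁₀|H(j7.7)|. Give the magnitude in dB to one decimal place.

-30.2 dB

|j7.7 + 10.9| = √(7.7² + 10.9²) = 13.35
|(j7.7)² + 493(j7.7) + 78400| = |78341 + j3796.1| = 7.843e+04
|H(j7.7)| = 182 × 13.35 / 7.843e+04 = 0.030968
20 log₁₀(0.030968) = -30.18 dB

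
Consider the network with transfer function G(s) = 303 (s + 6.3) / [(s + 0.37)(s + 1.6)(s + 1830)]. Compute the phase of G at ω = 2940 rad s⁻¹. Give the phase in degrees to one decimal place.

∠(j2940 + 6.3) = arctan(2940/6.3) = 89.88°
∠(j2940 + 0.37) = arctan(2940/0.37) = 89.99°
∠(j2940 + 1.6) = arctan(2940/1.6) = 89.97°
∠(j2940 + 1830) = arctan(2940/1830) = 58.10°
∠G(j2940) = 89.88° − (89.99° + 89.97° + 58.10°) = -148.18°

-148.2°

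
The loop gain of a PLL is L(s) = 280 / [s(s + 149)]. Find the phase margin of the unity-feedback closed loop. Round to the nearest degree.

Gain crossover: |L(jω)| = 1 at ω ≈ 1.88 rad/s.
∠L(j1.88) = −90° − arctan(1.88/149) ≈ -90.72°
PM = 180° + (-90.72°) = 89.28°

89°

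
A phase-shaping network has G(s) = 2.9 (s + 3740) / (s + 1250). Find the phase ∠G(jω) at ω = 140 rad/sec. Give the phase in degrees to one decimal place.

∠(j140 + 3740) = arctan(140/3740) = 2.14°
∠(j140 + 1250) = arctan(140/1250) = 6.39°
∠G(j140) = 2.14° − 6.39° = -4.25°

-4.2°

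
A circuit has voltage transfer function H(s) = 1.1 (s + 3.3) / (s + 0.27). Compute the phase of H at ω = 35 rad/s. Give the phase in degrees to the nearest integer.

∠(j35 + 3.3) = arctan(35/3.3) = 84.61°
∠(j35 + 0.27) = arctan(35/0.27) = 89.56°
∠H(j35) = 84.61° − 89.56° = -4.94°

-5°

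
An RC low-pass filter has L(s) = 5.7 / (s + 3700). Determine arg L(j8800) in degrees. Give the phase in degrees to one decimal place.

-67.2°

∠(j8800 + 3700) = arctan(8800/3700) = 67.20°
∠L(j8800) = −67.20° = -67.20°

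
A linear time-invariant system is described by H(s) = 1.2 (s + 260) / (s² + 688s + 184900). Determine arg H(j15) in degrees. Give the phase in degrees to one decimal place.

∠(j15 + 260) = arctan(15/260) = 3.30°
∠[(j15)² + 688(j15) + 184900] = ∠[1.8468e+05 + j10320] = 3.20°
∠H(j15) = 3.30° − 3.20° = 0.10°

0.1 deg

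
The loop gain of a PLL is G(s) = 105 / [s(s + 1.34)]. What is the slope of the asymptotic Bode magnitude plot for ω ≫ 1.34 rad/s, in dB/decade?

-40 dB/decade

With 0 zeros and 2 poles, the high-frequency asymptotic slope is 20 × (0 − 2) = -40 dB/decade.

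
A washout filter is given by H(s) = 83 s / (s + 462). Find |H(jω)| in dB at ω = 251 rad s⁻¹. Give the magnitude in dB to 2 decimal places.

|j251| = 251
|j251 + 462| = √(251² + 462²) = 525.8
|H(j251)| = 83 × 251 / 525.8 = 39.623
20 log₁₀(39.623) = 31.959 dB

31.96 dB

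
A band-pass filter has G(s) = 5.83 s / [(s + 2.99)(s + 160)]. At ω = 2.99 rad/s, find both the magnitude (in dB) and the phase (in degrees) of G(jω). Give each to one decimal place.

|G| = -31.8 dB, ∠G = 43.9°

|j2.99| = 2.99
|j2.99 + 2.99| = √(2.99² + 2.99²) = 4.228
|j2.99 + 160| = √(2.99² + 160²) = 160
|G(j2.99)| = 5.83 × 2.99 / (4.228 × 160) = 0.025761
20 log₁₀(0.025761) = -31.78 dB
∠(j2.99) = 90.00°
∠(j2.99 + 2.99) = arctan(2.99/2.99) = 45.00°
∠(j2.99 + 160) = arctan(2.99/160) = 1.07°
∠G(j2.99) = 90.00° − (45.00° + 1.07°) = 43.93°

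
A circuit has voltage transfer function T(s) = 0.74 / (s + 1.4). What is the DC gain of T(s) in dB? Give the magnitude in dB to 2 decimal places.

-5.54 dB

T(0) = 0.74 / 1.4 = 0.52857
20 log₁₀(0.52857) = -5.538 dB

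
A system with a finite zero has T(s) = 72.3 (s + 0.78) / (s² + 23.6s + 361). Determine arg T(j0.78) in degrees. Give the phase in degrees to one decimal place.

∠(j0.78 + 0.78) = arctan(0.78/0.78) = 45.00°
∠[(j0.78)² + 23.6(j0.78) + 361] = ∠[360.39 + j18.408] = 2.92°
∠T(j0.78) = 45.00° − 2.92° = 42.08°

42.1°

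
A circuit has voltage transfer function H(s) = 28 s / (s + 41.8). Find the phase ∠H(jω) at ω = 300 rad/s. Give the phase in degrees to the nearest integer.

8°

∠(j300) = 90.00°
∠(j300 + 41.8) = arctan(300/41.8) = 82.07°
∠H(j300) = 90.00° − 82.07° = 7.93°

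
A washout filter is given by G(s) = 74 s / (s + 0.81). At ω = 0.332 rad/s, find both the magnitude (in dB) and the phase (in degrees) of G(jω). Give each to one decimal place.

|j0.332| = 0.332
|j0.332 + 0.81| = √(0.332² + 0.81²) = 0.8754
|G(j0.332)| = 74 × 0.332 / 0.8754 = 28.065
20 log₁₀(28.065) = 28.96 dB
∠(j0.332) = 90.00°
∠(j0.332 + 0.81) = arctan(0.332/0.81) = 22.29°
∠G(j0.332) = 90.00° − 22.29° = 67.71°

|G| = 29.0 dB, ∠G = 67.7°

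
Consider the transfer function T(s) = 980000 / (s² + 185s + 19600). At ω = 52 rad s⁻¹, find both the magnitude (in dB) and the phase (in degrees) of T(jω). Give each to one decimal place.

|(j52)² + 185(j52) + 19600| = |16896 + j9620| = 1.944e+04
|T(j52)| = 980000 / 1.944e+04 = 50.404
20 log₁₀(50.404) = 34.05 dB
∠[(j52)² + 185(j52) + 19600] = ∠[16896 + j9620] = 29.66°
∠T(j52) = −29.66° = -29.66°

|T| = 34.0 dB, ∠T = -29.7°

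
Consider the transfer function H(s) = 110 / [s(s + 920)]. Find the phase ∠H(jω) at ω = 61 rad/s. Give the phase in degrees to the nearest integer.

-94 deg

∠(j61 + 920) = arctan(61/920) = 3.79°
∠(j61) = 90.00°
∠H(j61) = − (3.79° + 90.00°) = -93.79°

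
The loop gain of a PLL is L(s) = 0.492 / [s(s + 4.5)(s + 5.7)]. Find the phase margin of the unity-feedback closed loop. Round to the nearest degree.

90°

Gain crossover: |L(jω)| = 1 at ω ≈ 0.0192 rad/sec.
∠L(j0.0192) = −90° − arctan(0.0192/4.5) − arctan(0.0192/5.7) ≈ -90.44°
PM = 180° + (-90.44°) = 89.56°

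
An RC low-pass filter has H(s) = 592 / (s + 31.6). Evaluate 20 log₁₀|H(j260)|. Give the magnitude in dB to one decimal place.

|j260 + 31.6| = √(260² + 31.6²) = 261.9
|H(j260)| = 592 / 261.9 = 2.2603
20 log₁₀(2.2603) = 7.08 dB

7.1 dB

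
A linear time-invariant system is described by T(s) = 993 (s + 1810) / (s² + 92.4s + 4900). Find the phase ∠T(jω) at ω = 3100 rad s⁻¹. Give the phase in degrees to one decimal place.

-118.6°

∠(j3100 + 1810) = arctan(3100/1810) = 59.72°
∠[(j3100)² + 92.4(j3100) + 4900] = ∠[-9.6051e+06 + j2.8644e+05] = 178.29°
∠T(j3100) = 59.72° − 178.29° = -118.57°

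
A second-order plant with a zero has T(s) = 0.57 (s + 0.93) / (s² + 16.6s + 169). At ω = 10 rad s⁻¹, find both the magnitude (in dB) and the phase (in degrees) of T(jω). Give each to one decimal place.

|T| = -29.9 dB, ∠T = 17.3°

|j10 + 0.93| = √(10² + 0.93²) = 10.04
|(j10)² + 16.6(j10) + 169| = |69 + j166| = 179.8
|T(j10)| = 0.57 × 10.04 / 179.8 = 0.031844
20 log₁₀(0.031844) = -29.94 dB
∠(j10 + 0.93) = arctan(10/0.93) = 84.69°
∠[(j10)² + 16.6(j10) + 169] = ∠[69 + j166] = 67.43°
∠T(j10) = 84.69° − 67.43° = 17.26°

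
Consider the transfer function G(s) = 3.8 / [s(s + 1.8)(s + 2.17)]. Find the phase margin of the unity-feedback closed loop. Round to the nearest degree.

44 deg

Gain crossover: |G(jω)| = 1 at ω ≈ 0.826 rad/s.
∠G(j0.826) = −90° − arctan(0.826/1.8) − arctan(0.826/2.17) ≈ -135.50°
PM = 180° + (-135.50°) = 44.50°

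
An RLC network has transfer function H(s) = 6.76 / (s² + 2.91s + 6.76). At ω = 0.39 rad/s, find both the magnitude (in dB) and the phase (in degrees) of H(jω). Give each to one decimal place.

|(j0.39)² + 2.91(j0.39) + 6.76| = |6.6079 + j1.1349| = 6.705
|H(j0.39)| = 6.76 / 6.705 = 1.0083
20 log₁₀(1.0083) = 0.07 dB
∠[(j0.39)² + 2.91(j0.39) + 6.76] = ∠[6.6079 + j1.1349] = 9.75°
∠H(j0.39) = −9.75° = -9.75°

|H| = 0.1 dB, ∠H = -9.7 deg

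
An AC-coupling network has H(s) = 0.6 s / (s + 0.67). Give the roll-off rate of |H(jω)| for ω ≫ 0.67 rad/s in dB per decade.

With 1 zero and 1 pole, the high-frequency asymptotic slope is 20 × (1 − 1) = 0 dB/decade.

0 dB/decade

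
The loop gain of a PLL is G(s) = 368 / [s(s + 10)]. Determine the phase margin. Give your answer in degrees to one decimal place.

29.2°

Gain crossover: |G(jω)| = 1 at ω ≈ 17.9 rad/s.
∠G(j17.9) = −90° − arctan(17.9/10) ≈ -150.85°
PM = 180° + (-150.85°) = 29.15°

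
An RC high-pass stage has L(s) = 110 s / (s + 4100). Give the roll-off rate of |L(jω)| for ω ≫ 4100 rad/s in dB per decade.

With 1 zero and 1 pole, the high-frequency asymptotic slope is 20 × (1 − 1) = 0 dB/decade.

0 dB/decade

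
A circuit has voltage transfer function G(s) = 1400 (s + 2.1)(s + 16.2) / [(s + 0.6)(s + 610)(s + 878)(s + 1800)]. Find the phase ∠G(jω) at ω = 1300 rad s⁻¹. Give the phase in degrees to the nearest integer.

∠(j1300 + 2.1) = arctan(1300/2.1) = 89.91°
∠(j1300 + 16.2) = arctan(1300/16.2) = 89.29°
∠(j1300 + 0.6) = arctan(1300/0.6) = 89.97°
∠(j1300 + 610) = arctan(1300/610) = 64.86°
∠(j1300 + 878) = arctan(1300/878) = 55.97°
∠(j1300 + 1800) = arctan(1300/1800) = 35.84°
∠G(j1300) = 89.91° + 89.29° − (89.97° + 64.86° + 55.97° + 35.84°) = -67.45°

-67 deg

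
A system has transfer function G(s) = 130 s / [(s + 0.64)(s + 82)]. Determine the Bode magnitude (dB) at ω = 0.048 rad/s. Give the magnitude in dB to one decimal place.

|j0.048| = 0.048
|j0.048 + 0.64| = √(0.048² + 0.64²) = 0.6418
|j0.048 + 82| = √(0.048² + 82²) = 82
|G(j0.048)| = 130 × 0.048 / (0.6418 × 82) = 0.11857
20 log₁₀(0.11857) = -18.52 dB

-18.5 dB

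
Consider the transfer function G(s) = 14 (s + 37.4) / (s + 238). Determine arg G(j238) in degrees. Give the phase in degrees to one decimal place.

∠(j238 + 37.4) = arctan(238/37.4) = 81.07°
∠(j238 + 238) = arctan(238/238) = 45.00°
∠G(j238) = 81.07° − 45.00° = 36.07°

36.1 deg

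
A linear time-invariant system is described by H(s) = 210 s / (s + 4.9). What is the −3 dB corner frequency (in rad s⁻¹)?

4.9 rad s⁻¹

For a single-pole high-pass, the −3 dB point is at the pole: ω = 4.9 rad s⁻¹.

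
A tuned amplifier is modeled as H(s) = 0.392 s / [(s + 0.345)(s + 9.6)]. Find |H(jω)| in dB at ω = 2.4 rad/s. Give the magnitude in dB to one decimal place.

|j2.4| = 2.4
|j2.4 + 0.345| = √(2.4² + 0.345²) = 2.425
|j2.4 + 9.6| = √(2.4² + 9.6²) = 9.895
|H(j2.4)| = 0.392 × 2.4 / (2.425 × 9.895) = 0.039211
20 log₁₀(0.039211) = -28.13 dB

-28.1 dB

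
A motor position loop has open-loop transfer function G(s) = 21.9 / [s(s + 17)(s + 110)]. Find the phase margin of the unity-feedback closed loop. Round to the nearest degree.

Gain crossover: |G(jω)| = 1 at ω ≈ 0.0117 rad/s.
∠G(j0.0117) = −90° − arctan(0.0117/17) − arctan(0.0117/110) ≈ -90.05°
PM = 180° + (-90.05°) = 89.95°

90°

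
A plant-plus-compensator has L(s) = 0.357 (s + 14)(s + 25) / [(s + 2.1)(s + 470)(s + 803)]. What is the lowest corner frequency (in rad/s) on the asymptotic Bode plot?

2.1 rad/s

Break frequencies occur at each pole and zero magnitude: 2.1 rad/s, 14 rad/s, 25 rad/s, 470 rad/s, 803 rad/s.
The lowest is 2.1 rad/s.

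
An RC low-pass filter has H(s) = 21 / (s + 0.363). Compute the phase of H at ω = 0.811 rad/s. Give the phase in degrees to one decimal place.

∠(j0.811 + 0.363) = arctan(0.811/0.363) = 65.89°
∠H(j0.811) = −65.89° = -65.89°

-65.9°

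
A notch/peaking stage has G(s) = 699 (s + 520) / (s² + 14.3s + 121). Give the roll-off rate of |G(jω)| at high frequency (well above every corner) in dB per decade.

-20 dB/decade

With 1 zero and 2 poles, the high-frequency asymptotic slope is 20 × (1 − 2) = -20 dB/decade.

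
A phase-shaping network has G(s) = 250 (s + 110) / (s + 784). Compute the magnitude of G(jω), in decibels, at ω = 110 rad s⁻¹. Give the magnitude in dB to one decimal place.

|j110 + 110| = √(110² + 110²) = 155.6
|j110 + 784| = √(110² + 784²) = 791.7
|G(j110)| = 250 × 155.6 / 791.7 = 49.125
20 log₁₀(49.125) = 33.83 dB

33.8 dB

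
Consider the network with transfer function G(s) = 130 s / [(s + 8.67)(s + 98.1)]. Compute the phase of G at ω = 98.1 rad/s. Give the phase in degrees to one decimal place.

∠(j98.1) = 90.00°
∠(j98.1 + 8.67) = arctan(98.1/8.67) = 84.95°
∠(j98.1 + 98.1) = arctan(98.1/98.1) = 45.00°
∠G(j98.1) = 90.00° − (84.95° + 45.00°) = -39.95°

-39.9°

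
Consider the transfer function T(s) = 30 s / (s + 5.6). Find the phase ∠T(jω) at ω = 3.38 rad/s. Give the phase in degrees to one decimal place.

∠(j3.38) = 90.00°
∠(j3.38 + 5.6) = arctan(3.38/5.6) = 31.11°
∠T(j3.38) = 90.00° − 31.11° = 58.89°

58.9°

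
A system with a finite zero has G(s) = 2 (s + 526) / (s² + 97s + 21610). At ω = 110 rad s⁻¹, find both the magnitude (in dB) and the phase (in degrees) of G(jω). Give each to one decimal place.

|G| = -22.5 dB, ∠G = -36.5 deg

|j110 + 526| = √(110² + 526²) = 537.4
|(j110)² + 97(j110) + 21610| = |9510 + j10670| = 1.429e+04
|G(j110)| = 2 × 537.4 / 1.429e+04 = 0.075195
20 log₁₀(0.075195) = -22.48 dB
∠(j110 + 526) = arctan(110/526) = 11.81°
∠[(j110)² + 97(j110) + 21610] = ∠[9510 + j10670] = 48.29°
∠G(j110) = 11.81° − 48.29° = -36.48°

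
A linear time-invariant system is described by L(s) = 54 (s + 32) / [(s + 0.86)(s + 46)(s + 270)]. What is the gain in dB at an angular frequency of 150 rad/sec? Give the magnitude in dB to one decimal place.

|j150 + 32| = √(150² + 32²) = 153.4
|j150 + 0.86| = √(150² + 0.86²) = 150
|j150 + 46| = √(150² + 46²) = 156.9
|j150 + 270| = √(150² + 270²) = 308.9
|L(j150)| = 54 × 153.4 / (150 × 156.9 × 308.9) = 0.0011394
20 log₁₀(0.0011394) = -58.87 dB

-58.9 dB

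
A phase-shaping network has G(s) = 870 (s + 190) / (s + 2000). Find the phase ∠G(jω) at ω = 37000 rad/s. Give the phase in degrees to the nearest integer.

∠(j37000 + 190) = arctan(37000/190) = 89.71°
∠(j37000 + 2000) = arctan(37000/2000) = 86.91°
∠G(j37000) = 89.71° − 86.91° = 2.80°

3 deg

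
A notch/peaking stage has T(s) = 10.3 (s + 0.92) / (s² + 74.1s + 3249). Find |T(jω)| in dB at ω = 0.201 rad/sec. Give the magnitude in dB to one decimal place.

|j0.201 + 0.92| = √(0.201² + 0.92²) = 0.9417
|(j0.201)² + 74.1(j0.201) + 3249| = |3249 + j14.894| = 3249
|T(j0.201)| = 10.3 × 0.9417 / 3249 = 0.0029854
20 log₁₀(0.0029854) = -50.50 dB

-50.5 dB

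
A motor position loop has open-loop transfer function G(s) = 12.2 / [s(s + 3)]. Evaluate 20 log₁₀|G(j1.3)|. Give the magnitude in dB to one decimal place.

|j1.3 + 3| = √(1.3² + 3²) = 3.27
|j1.3| = 1.3
|G(j1.3)| = 12.2 / (3.27 × 1.3) = 2.8703
20 log₁₀(2.8703) = 9.16 dB

9.2 dB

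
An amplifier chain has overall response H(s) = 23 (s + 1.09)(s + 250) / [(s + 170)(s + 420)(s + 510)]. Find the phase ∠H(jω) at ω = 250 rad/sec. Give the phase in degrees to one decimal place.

∠(j250 + 1.09) = arctan(250/1.09) = 89.75°
∠(j250 + 250) = arctan(250/250) = 45.00°
∠(j250 + 170) = arctan(250/170) = 55.78°
∠(j250 + 420) = arctan(250/420) = 30.76°
∠(j250 + 510) = arctan(250/510) = 26.11°
∠H(j250) = 89.75° + 45.00° − (55.78° + 30.76° + 26.11°) = 22.09°

22.1°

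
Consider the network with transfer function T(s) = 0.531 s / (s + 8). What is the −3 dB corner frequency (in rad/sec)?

8 rad/sec

For a single-pole high-pass, the −3 dB point is at the pole: ω = 8 rad/sec.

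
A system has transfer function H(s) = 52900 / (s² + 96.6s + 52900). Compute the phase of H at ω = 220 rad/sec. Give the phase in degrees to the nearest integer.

-78°

∠[(j220)² + 96.6(j220) + 52900] = ∠[4500 + j21252] = 78.04°
∠H(j220) = −78.04° = -78.04°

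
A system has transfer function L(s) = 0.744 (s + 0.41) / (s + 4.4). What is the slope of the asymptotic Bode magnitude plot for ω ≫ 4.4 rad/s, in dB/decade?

0 dB/decade

With 1 zero and 1 pole, the high-frequency asymptotic slope is 20 × (1 − 1) = 0 dB/decade.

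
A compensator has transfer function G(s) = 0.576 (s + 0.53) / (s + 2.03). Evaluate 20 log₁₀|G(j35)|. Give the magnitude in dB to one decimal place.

-4.8 dB

|j35 + 0.53| = √(35² + 0.53²) = 35
|j35 + 2.03| = √(35² + 2.03²) = 35.06
|G(j35)| = 0.576 × 35 / 35.06 = 0.5751
20 log₁₀(0.5751) = -4.81 dB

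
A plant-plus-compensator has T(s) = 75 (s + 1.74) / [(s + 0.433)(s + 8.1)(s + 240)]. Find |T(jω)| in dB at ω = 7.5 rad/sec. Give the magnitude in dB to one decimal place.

-30.8 dB

|j7.5 + 1.74| = √(7.5² + 1.74²) = 7.699
|j7.5 + 0.433| = √(7.5² + 0.433²) = 7.512
|j7.5 + 8.1| = √(7.5² + 8.1²) = 11.04
|j7.5 + 240| = √(7.5² + 240²) = 240.1
|T(j7.5)| = 75 × 7.699 / (7.512 × 11.04 × 240.1) = 0.028998
20 log₁₀(0.028998) = -30.75 dB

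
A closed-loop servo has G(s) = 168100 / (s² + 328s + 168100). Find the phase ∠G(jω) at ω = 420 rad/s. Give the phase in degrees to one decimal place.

-93.4°

∠[(j420)² + 328(j420) + 168100] = ∠[-8300 + j1.3776e+05] = 93.45°
∠G(j420) = −93.45° = -93.45°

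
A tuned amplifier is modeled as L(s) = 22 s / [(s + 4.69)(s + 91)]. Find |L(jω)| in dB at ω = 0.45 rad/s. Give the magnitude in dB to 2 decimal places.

|j0.45| = 0.45
|j0.45 + 4.69| = √(0.45² + 4.69²) = 4.712
|j0.45 + 91| = √(0.45² + 91²) = 91
|L(j0.45)| = 22 × 0.45 / (4.712 × 91) = 0.02309
20 log₁₀(0.02309) = -32.731 dB

-32.73 dB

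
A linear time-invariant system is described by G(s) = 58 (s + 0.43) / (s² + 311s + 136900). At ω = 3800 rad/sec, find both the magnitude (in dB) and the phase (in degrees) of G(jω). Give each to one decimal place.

|j3800 + 0.43| = √(3800² + 0.43²) = 3800
|(j3800)² + 311(j3800) + 136900| = |-1.4303e+07 + j1.1818e+06| = 1.435e+07
|G(j3800)| = 58 × 3800 / 1.435e+07 = 0.015357
20 log₁₀(0.015357) = -36.27 dB
∠(j3800 + 0.43) = arctan(3800/0.43) = 89.99°
∠[(j3800)² + 311(j3800) + 136900] = ∠[-1.4303e+07 + j1.1818e+06] = 175.28°
∠G(j3800) = 89.99° − 175.28° = -85.28°

|G| = -36.3 dB, ∠G = -85.3 deg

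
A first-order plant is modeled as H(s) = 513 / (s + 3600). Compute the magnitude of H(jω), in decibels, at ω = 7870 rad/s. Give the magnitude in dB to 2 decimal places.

-24.54 dB

|j7870 + 3600| = √(7870² + 3600²) = 8654
|H(j7870)| = 513 / 8654 = 0.059277
20 log₁₀(0.059277) = -24.542 dB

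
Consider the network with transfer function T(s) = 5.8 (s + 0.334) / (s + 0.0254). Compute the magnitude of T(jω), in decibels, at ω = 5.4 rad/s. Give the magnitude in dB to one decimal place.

15.3 dB

|j5.4 + 0.334| = √(5.4² + 0.334²) = 5.41
|j5.4 + 0.0254| = √(5.4² + 0.0254²) = 5.4
|T(j5.4)| = 5.8 × 5.41 / 5.4 = 5.811
20 log₁₀(5.811) = 15.29 dB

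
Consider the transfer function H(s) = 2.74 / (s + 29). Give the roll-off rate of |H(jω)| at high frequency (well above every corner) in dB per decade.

With 0 zeros and 1 pole, the high-frequency asymptotic slope is 20 × (0 − 1) = -20 dB/decade.

-20 dB/decade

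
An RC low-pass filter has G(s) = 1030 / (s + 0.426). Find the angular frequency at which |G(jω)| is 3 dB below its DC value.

For a single-pole low-pass, the −3 dB point is at the pole: ω = 0.426 rad/s.

0.426 rad/s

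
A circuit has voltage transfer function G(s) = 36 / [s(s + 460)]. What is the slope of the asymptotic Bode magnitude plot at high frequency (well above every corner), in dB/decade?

With 0 zeros and 2 poles, the high-frequency asymptotic slope is 20 × (0 − 2) = -40 dB/decade.

-40 dB/decade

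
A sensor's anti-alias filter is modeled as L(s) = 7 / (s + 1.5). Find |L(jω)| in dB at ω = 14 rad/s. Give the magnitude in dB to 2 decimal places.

-6.07 dB

|j14 + 1.5| = √(14² + 1.5²) = 14.08
|L(j14)| = 7 / 14.08 = 0.49715
20 log₁₀(0.49715) = -6.070 dB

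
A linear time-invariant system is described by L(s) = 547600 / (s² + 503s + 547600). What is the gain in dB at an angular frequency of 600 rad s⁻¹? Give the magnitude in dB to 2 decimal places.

3.76 dB

|(j600)² + 503(j600) + 547600| = |1.876e+05 + j3.018e+05| = 3.554e+05
|L(j600)| = 547600 / 3.554e+05 = 1.541
20 log₁₀(1.541) = 3.756 dB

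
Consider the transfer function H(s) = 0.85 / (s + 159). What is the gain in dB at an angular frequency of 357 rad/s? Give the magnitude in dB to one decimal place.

-53.3 dB

|j357 + 159| = √(357² + 159²) = 390.8
|H(j357)| = 0.85 / 390.8 = 0.002175
20 log₁₀(0.002175) = -53.25 dB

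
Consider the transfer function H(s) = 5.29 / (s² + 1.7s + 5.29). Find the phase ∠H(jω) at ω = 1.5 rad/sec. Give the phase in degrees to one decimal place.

∠[(j1.5)² + 1.7(j1.5) + 5.29] = ∠[3.04 + j2.55] = 39.99°
∠H(j1.5) = −39.99° = -39.99°

-40.0°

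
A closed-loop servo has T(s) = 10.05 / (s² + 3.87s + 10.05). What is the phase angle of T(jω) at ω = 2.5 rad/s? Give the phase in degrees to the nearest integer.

∠[(j2.5)² + 3.87(j2.5) + 10.05] = ∠[3.8 + j9.675] = 68.56°
∠T(j2.5) = −68.56° = -68.56°

-69 deg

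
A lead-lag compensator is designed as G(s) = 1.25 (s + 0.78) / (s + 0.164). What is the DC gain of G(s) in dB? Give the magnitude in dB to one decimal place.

15.5 dB

G(0) = 1.25 × 0.78 / 0.164 = 5.9451
20 log₁₀(5.9451) = 15.48 dB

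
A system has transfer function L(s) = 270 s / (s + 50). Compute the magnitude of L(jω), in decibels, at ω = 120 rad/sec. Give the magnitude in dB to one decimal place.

47.9 dB

|j120| = 120
|j120 + 50| = √(120² + 50²) = 130
|L(j120)| = 270 × 120 / 130 = 249.23
20 log₁₀(249.23) = 47.93 dB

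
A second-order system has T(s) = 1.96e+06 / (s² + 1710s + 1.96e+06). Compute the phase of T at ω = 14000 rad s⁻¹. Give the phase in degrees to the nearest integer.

∠[(j14000)² + 1710(j14000) + 1.96e+06] = ∠[-1.9404e+08 + j2.394e+07] = 172.97°
∠T(j14000) = −172.97° = -172.97°

-173°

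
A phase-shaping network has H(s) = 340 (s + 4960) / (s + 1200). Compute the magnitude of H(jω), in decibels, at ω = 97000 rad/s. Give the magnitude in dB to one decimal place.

50.6 dB

|j97000 + 4960| = √(97000² + 4960²) = 9.713e+04
|j97000 + 1200| = √(97000² + 1200²) = 9.701e+04
|H(j97000)| = 340 × 9.713e+04 / 9.701e+04 = 340.42
20 log₁₀(340.42) = 50.64 dB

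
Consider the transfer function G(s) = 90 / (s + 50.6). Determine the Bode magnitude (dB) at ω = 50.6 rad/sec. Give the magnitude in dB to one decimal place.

|j50.6 + 50.6| = √(50.6² + 50.6²) = 71.56
|G(j50.6)| = 90 / 71.56 = 1.2577
20 log₁₀(1.2577) = 1.99 dB

2.0 dB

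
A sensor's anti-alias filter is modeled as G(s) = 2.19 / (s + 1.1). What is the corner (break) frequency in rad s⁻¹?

The single real pole at s = −1.1 gives a corner at ω = 1.1 rad s⁻¹.

1.1 rad s⁻¹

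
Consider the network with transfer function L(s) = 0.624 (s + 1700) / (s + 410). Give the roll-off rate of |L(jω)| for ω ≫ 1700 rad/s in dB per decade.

With 1 zero and 1 pole, the high-frequency asymptotic slope is 20 × (1 − 1) = 0 dB/decade.

0 dB/decade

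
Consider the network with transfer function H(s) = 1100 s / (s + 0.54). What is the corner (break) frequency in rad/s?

The single real pole at s = −0.54 gives a corner at ω = 0.54 rad/s.

0.54 rad/s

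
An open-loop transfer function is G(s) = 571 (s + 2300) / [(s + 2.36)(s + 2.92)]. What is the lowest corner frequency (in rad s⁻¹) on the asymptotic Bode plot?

Break frequencies occur at each pole and zero magnitude: 2.36 rad s⁻¹, 2.92 rad s⁻¹, 2300 rad s⁻¹.
The lowest is 2.36 rad s⁻¹.

2.36 rad s⁻¹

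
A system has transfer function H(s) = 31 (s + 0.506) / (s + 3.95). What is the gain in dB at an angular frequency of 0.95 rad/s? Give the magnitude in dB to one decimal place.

|j0.95 + 0.506| = √(0.95² + 0.506²) = 1.076
|j0.95 + 3.95| = √(0.95² + 3.95²) = 4.063
|H(j0.95)| = 31 × 1.076 / 4.063 = 8.2131
20 log₁₀(8.2131) = 18.29 dB

18.3 dB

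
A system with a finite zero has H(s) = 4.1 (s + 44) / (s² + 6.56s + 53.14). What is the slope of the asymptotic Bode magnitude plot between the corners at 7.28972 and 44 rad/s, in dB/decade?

In this band the factors already past their corner are: complex pole pair at ωₙ ≈ 7.29; net slope = -40 dB/decade.

-40 dB/decade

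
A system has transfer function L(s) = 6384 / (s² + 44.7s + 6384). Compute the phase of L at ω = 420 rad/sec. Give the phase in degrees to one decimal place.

∠[(j420)² + 44.7(j420) + 6384] = ∠[-1.7002e+05 + j18774] = 173.70°
∠L(j420) = −173.70° = -173.70°

-173.7 deg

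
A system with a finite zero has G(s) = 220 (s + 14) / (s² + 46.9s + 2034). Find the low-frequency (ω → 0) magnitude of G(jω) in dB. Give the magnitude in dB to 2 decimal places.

G(0) = 220 × 14 / 2034 = 1.5143
20 log₁₀(1.5143) = 3.604 dB

3.60 dB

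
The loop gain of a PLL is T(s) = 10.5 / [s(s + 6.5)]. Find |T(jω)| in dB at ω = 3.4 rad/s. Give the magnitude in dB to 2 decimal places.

-7.51 dB

|j3.4 + 6.5| = √(3.4² + 6.5²) = 7.336
|j3.4| = 3.4
|T(j3.4)| = 10.5 / (7.336 × 3.4) = 0.421
20 log₁₀(0.421) = -7.514 dB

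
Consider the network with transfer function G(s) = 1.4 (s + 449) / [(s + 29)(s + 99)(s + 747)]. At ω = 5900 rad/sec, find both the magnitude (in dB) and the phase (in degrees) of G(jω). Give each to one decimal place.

|j5900 + 449| = √(5900² + 449²) = 5917
|j5900 + 29| = √(5900² + 29²) = 5900
|j5900 + 99| = √(5900² + 99²) = 5901
|j5900 + 747| = √(5900² + 747²) = 5947
|G(j5900)| = 1.4 × 5917 / (5900 × 5901 × 5947) = 4.0009e-08
20 log₁₀(4.0009e-08) = -147.96 dB
∠(j5900 + 449) = arctan(5900/449) = 85.65°
∠(j5900 + 29) = arctan(5900/29) = 89.72°
∠(j5900 + 99) = arctan(5900/99) = 89.04°
∠(j5900 + 747) = arctan(5900/747) = 82.78°
∠G(j5900) = 85.65° − (89.72° + 89.04° + 82.78°) = -175.89°

|G| = -148.0 dB, ∠G = -175.9°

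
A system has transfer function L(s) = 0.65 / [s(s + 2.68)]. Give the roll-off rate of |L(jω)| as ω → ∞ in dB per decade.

-40 dB/decade

With 0 zeros and 2 poles, the high-frequency asymptotic slope is 20 × (0 − 2) = -40 dB/decade.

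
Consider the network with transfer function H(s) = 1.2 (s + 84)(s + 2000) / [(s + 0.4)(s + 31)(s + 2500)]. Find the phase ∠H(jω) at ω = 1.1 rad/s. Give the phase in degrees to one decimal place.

-71.3°

∠(j1.1 + 84) = arctan(1.1/84) = 0.75°
∠(j1.1 + 2000) = arctan(1.1/2000) = 0.03°
∠(j1.1 + 0.4) = arctan(1.1/0.4) = 70.02°
∠(j1.1 + 31) = arctan(1.1/31) = 2.03°
∠(j1.1 + 2500) = arctan(1.1/2500) = 0.03°
∠H(j1.1) = 0.75° + 0.03° − (70.02° + 2.03° + 0.03°) = -71.29°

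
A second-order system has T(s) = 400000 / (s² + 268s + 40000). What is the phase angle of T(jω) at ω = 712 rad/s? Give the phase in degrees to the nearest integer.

∠[(j712)² + 268(j712) + 40000] = ∠[-4.6694e+05 + j1.9082e+05] = 157.77°
∠T(j712) = −157.77° = -157.77°

-158 deg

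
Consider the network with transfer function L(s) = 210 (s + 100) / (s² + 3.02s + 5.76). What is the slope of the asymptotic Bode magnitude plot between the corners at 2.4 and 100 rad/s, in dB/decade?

In this band the factors already past their corner are: complex pole pair at ωₙ ≈ 2.4; net slope = -40 dB/decade.

-40 dB/decade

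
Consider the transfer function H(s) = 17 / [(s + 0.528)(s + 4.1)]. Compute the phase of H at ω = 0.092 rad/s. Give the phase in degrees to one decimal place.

∠(j0.092 + 0.528) = arctan(0.092/0.528) = 9.88°
∠(j0.092 + 4.1) = arctan(0.092/4.1) = 1.29°
∠H(j0.092) = − (9.88° + 1.29°) = -11.17°

-11.2 deg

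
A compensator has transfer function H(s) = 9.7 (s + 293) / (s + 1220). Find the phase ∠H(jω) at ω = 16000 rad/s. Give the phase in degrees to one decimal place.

∠(j16000 + 293) = arctan(16000/293) = 88.95°
∠(j16000 + 1220) = arctan(16000/1220) = 85.64°
∠H(j16000) = 88.95° − 85.64° = 3.31°

3.3 deg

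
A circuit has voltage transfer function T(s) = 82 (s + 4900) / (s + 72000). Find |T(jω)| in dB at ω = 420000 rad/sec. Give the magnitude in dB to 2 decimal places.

|j420000 + 4900| = √(420000² + 4900²) = 4.2e+05
|j420000 + 72000| = √(420000² + 72000²) = 4.261e+05
|T(j420000)| = 82 × 4.2e+05 / 4.261e+05 = 80.827
20 log₁₀(80.827) = 38.151 dB

38.15 dB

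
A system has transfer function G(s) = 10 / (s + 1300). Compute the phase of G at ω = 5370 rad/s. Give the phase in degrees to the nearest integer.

∠(j5370 + 1300) = arctan(5370/1300) = 76.39°
∠G(j5370) = −76.39° = -76.39°

-76 deg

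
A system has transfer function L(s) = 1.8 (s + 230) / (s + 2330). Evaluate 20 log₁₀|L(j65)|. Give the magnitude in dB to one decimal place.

|j65 + 230| = √(65² + 230²) = 239
|j65 + 2330| = √(65² + 2330²) = 2331
|L(j65)| = 1.8 × 239 / 2331 = 0.18457
20 log₁₀(0.18457) = -14.68 dB

-14.7 dB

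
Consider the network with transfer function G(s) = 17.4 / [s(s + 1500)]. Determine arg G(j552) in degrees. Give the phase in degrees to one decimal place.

∠(j552 + 1500) = arctan(552/1500) = 20.20°
∠(j552) = 90.00°
∠G(j552) = − (20.20° + 90.00°) = -110.20°

-110.2 deg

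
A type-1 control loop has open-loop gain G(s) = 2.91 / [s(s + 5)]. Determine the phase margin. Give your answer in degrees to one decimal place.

83.4°

Gain crossover: |G(jω)| = 1 at ω ≈ 0.578 rad/sec.
∠G(j0.578) = −90° − arctan(0.578/5) ≈ -96.60°
PM = 180° + (-96.60°) = 83.40°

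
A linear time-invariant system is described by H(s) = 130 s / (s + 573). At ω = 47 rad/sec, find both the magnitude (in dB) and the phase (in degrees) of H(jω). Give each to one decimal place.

|H| = 20.5 dB, ∠H = 85.3 deg

|j47| = 47
|j47 + 573| = √(47² + 573²) = 574.9
|H(j47)| = 130 × 47 / 574.9 = 10.627
20 log₁₀(10.627) = 20.53 dB
∠(j47) = 90.00°
∠(j47 + 573) = arctan(47/573) = 4.69°
∠H(j47) = 90.00° − 4.69° = 85.31°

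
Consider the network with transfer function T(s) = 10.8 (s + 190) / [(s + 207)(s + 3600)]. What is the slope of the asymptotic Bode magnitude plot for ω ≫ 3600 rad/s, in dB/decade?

With 1 zero and 2 poles, the high-frequency asymptotic slope is 20 × (1 − 2) = -20 dB/decade.

-20 dB/decade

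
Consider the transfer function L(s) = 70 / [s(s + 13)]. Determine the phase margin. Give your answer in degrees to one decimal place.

68.9°

Gain crossover: |L(jω)| = 1 at ω ≈ 5.02 rad s⁻¹.
∠L(j5.02) = −90° − arctan(5.02/13) ≈ -111.12°
PM = 180° + (-111.12°) = 68.88°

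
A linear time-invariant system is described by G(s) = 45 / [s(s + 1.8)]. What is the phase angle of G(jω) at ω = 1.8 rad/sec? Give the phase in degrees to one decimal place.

∠(j1.8 + 1.8) = arctan(1.8/1.8) = 45.00°
∠(j1.8) = 90.00°
∠G(j1.8) = − (45.00° + 90.00°) = -135.00°

-135.0°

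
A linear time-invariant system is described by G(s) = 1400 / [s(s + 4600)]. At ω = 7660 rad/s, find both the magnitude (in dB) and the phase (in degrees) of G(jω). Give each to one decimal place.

|G| = -93.8 dB, ∠G = -149.0°

|j7660 + 4600| = √(7660² + 4600²) = 8935
|j7660| = 7660
|G(j7660)| = 1400 / (8935 × 7660) = 2.0455e-05
20 log₁₀(2.0455e-05) = -93.78 dB
∠(j7660 + 4600) = arctan(7660/4600) = 59.01°
∠(j7660) = 90.00°
∠G(j7660) = − (59.01° + 90.00°) = -149.01°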